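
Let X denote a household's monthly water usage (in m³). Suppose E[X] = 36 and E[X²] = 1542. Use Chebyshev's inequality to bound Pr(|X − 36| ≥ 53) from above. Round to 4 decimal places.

Var(X) = E[X²] − (E[X])² = 1542 − 1296 = 246.
Chebyshev's inequality: Pr(|X − μ| ≥ t) ≤ Var(X)/t² = 246/2809 = 0.0876.

0.0876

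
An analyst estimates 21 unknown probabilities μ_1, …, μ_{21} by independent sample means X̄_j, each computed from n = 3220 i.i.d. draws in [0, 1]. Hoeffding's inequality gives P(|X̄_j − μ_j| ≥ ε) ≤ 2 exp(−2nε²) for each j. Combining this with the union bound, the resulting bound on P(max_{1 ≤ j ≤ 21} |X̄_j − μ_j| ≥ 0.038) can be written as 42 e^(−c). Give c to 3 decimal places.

Union bound over the 21 events: P(max_{1 ≤ j ≤ 21} |X̄_j − μ_j| ≥ 0.038) ≤ 21·2·exp(−2nε²) = 42 exp(−2·3220·0.038²).
So c = 2·3220·0.038² = 9.2994.

9.299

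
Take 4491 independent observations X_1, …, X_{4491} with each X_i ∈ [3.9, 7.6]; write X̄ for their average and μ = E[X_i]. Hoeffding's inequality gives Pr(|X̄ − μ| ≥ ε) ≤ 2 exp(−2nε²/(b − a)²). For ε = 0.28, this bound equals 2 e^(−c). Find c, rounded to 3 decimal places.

c = 2nε²/(b − a)² = 2·4491·0.28² / 3.7² = 51.4382.

51.438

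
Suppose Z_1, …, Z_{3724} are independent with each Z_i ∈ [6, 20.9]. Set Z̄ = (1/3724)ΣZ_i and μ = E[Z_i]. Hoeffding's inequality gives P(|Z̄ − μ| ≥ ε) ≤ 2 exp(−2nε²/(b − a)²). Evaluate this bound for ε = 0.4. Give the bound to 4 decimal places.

Exponent: 2nε²/(b − a)² = 2·3724·0.4² / 14.9² = 5.36769.
Bound = 2·exp(−5.36769) = 0.00933.

0.0093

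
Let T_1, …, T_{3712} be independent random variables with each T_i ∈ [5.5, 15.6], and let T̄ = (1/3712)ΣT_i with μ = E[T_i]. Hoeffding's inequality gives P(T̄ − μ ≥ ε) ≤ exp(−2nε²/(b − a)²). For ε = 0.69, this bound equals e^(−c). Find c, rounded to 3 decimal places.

34.649

c = 2nε²/(b − a)² = 2·3712·0.69² / 10.1² = 34.6492.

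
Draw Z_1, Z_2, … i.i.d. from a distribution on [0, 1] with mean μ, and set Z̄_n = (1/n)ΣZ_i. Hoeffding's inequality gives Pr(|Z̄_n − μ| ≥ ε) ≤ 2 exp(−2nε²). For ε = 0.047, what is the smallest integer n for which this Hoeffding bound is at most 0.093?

695

Require 2·exp(−2nε²) ≤ 0.093, i.e. 2nε² ≥ ln(2/0.093) = 3.068303.
So n ≥ 3.068303 / (2·0.047²) = 694.500.
The smallest integer n is 695.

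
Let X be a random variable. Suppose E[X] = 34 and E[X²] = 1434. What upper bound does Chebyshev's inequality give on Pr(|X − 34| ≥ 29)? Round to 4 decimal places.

Var(X) = E[X²] − (E[X])² = 1434 − 1156 = 278.
Chebyshev's inequality: Pr(|X − μ| ≥ t) ≤ Var(X)/t² = 278/841 = 0.3306.

0.3306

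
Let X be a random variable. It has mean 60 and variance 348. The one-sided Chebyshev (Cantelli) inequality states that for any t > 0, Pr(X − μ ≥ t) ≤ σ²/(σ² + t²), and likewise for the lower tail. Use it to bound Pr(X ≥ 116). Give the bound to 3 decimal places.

Here σ² = 348 and t = 56, so σ² + t² = 3484.
Cantelli's bound: 348/3484 = 0.0999.

0.100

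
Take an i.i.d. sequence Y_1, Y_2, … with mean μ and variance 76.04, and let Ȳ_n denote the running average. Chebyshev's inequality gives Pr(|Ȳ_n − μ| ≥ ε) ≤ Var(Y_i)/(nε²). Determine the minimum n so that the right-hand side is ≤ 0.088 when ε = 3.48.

Require 76.04/(n·3.48²) ≤ 0.088, i.e. n ≥ 76.04/(0.088·3.48²) = 71.351.
The smallest integer n is 72.

72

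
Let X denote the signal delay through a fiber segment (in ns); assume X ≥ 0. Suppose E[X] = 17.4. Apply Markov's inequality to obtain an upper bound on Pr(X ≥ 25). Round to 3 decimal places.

Markov's inequality: for a non-negative random variable, Pr(X ≥ a) ≤ E[X]/a.
Here E[X] = 17.4 and a = 25, so the bound is 17.4/25 = 0.6960.

0.696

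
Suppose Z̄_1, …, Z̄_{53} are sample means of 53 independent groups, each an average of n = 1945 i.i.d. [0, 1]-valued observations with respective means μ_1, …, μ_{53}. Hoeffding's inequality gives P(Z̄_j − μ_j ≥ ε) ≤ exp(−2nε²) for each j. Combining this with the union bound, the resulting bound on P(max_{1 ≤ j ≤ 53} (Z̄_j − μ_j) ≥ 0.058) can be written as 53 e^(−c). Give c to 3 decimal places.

Union bound over the 53 events: P(max_{1 ≤ j ≤ 53} (Z̄_j − μ_j) ≥ 0.058) ≤ 53·exp(−2nε²) = 53 exp(−2·1945·0.058²).
So c = 2·1945·0.058² = 13.0860.

13.086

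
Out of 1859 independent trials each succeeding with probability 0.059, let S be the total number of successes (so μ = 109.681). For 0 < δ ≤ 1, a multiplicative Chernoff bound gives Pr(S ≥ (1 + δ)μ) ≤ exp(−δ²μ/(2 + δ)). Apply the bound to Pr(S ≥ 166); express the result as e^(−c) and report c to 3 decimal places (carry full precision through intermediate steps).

11.505

Write 166 = (1 + δ)μ, so δ = 166/109.681 − 1 = 0.51348…
Then the exponent is δ²μ/(2 + δ) = (166 − μ)² / (μ·(2 + δ)) = 11.505435.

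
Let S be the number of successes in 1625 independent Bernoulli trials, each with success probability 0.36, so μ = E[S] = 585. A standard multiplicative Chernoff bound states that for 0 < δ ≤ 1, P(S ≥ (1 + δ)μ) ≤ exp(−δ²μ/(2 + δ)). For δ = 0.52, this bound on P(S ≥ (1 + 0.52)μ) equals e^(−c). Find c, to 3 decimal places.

c = δ²μ/(2 + δ) = 0.52²·585/(2 + 0.52) = 62.7714.

62.771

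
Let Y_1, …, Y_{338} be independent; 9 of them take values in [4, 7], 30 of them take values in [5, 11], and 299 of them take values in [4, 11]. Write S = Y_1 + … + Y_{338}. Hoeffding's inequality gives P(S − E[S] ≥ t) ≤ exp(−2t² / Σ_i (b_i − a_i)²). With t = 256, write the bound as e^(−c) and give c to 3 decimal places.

Σ(b_i − a_i)² = 9·3² + 30·6² + 299·7² = 15812.
c = 2t² / 15812 = 2·256² / 15812 = 8.2894.

8.289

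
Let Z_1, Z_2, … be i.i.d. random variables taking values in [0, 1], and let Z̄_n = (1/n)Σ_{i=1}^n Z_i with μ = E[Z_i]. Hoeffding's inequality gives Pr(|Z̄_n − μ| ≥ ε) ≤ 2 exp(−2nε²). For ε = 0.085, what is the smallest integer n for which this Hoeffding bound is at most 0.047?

260

Require 2·exp(−2nε²) ≤ 0.047, i.e. 2nε² ≥ ln(2/0.047) = 3.750755.
So n ≥ 3.750755 / (2·0.085²) = 259.568.
The smallest integer n is 260.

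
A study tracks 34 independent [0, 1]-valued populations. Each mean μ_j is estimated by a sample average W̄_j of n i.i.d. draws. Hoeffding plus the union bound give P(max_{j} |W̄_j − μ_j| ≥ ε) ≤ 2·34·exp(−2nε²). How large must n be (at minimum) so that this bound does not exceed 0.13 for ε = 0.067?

698

Need 2·34·exp(−2nε²) ≤ 0.13, i.e. exp(−2nε²) ≤ 0.13/68.
So 2nε² ≥ ln(68/0.13) = 6.259729.
Hence n ≥ 6.259729/(2·0.067²) = 697.230.
The smallest integer n is 698.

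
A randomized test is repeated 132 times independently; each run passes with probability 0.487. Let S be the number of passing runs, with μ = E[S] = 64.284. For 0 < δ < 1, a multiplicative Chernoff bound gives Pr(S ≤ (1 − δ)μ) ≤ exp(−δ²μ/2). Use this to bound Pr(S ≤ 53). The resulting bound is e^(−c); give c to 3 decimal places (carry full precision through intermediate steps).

0.990

Write 53 = (1 − δ)μ, so δ = 1 − 53/64.284 = 0.1755336…
Then the exponent is δ²μ/2 = (μ − 53)²/(2μ) = 0.990360.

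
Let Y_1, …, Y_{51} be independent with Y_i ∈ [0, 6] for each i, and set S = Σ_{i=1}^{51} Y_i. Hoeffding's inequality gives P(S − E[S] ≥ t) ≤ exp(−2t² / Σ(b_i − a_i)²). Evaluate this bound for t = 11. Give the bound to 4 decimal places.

Σ(b_i − a_i)² = 51·(6)² = 1836.
Exponent = 2·11²/1836 = 0.1318.
Bound = exp(−0.1318) = 0.87651.

0.8765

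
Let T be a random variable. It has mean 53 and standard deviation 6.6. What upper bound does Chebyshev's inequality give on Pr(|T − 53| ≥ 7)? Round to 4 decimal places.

Chebyshev: Pr(|T − μ| ≥ t) ≤ Var(T)/t².
Var(T) = σ² = 6.6² = 43.56.
Bound = 43.56 / 49 = 0.8890.

0.8890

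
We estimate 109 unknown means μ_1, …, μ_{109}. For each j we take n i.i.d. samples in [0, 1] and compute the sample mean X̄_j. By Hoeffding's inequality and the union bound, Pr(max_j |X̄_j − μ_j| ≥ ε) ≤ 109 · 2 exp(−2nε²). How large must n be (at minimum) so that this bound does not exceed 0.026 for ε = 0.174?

Need 2·109·exp(−2nε²) ≤ 0.026, i.e. exp(−2nε²) ≤ 0.026/218.
So 2nε² ≥ ln(218/0.026) = 9.034154.
Hence n ≥ 9.034154/(2·0.174²) = 149.197.
The smallest integer n is 150.

150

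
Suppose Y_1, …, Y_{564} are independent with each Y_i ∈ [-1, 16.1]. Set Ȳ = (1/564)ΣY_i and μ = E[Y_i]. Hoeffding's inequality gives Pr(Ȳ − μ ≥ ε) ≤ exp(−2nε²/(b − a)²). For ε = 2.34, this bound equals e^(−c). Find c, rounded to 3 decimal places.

21.123

c = 2nε²/(b − a)² = 2·564·2.34² / 17.1² = 21.1227.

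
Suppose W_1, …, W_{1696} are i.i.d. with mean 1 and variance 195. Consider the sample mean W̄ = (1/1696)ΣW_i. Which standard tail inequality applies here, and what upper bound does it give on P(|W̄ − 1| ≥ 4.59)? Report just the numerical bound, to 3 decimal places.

0.005

With mean and variance of each term known, Chebyshev's inequality bounds the deviation of the sum (or sample mean).
Var(W̄) = Var(W_i)/n = 195/1696 = 0.11498.
Chebyshev: P(|W̄ − 1| ≥ 4.59) ≤ Var(W̄)/(4.59)² = 195/(1696·4.59²) = 0.0055.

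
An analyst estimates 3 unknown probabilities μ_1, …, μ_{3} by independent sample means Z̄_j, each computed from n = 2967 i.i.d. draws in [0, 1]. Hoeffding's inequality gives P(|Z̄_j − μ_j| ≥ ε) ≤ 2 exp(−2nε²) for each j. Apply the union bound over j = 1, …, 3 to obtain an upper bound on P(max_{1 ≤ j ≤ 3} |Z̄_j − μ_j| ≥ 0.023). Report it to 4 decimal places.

0.2599

Per-experiment Hoeffding bound: 2·exp(−2·2967·0.023²) = 2·exp(−3.13909) = 0.086645.
Union bound over 3 events: 3·0.086645 = 0.25993.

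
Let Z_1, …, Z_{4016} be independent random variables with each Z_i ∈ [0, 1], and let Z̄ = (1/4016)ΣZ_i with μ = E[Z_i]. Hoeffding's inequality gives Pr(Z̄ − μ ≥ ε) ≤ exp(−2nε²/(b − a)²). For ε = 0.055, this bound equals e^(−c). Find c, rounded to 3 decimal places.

c = 2nε²/(b − a)² = 2·4016·0.055² / 1² = 24.2968.

24.297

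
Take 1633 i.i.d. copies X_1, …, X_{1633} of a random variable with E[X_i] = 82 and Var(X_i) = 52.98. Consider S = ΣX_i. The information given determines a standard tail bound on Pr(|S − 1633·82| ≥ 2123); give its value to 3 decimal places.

With mean and variance of each term known, Chebyshev's inequality bounds the deviation of the sum (or sample mean).
Var(S) = n·Var(X_i) = 1633·52.98 = 86516.34.
Chebyshev: Pr(|S − 1633·82| ≥ 2123) ≤ Var(S)/2123² = 86516.34/4507129 = 0.0192.

0.019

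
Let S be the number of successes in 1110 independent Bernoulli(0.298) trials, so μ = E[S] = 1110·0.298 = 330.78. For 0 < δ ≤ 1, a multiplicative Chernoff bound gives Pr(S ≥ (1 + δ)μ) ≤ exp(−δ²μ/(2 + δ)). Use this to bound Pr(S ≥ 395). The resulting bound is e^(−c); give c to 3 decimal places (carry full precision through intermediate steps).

Write 395 = (1 + δ)μ, so δ = 395/330.78 − 1 = 0.1941472…
Then the exponent is δ²μ/(2 + δ) = (395 − μ)² / (μ·(2 + δ)) = 5.682450.

5.682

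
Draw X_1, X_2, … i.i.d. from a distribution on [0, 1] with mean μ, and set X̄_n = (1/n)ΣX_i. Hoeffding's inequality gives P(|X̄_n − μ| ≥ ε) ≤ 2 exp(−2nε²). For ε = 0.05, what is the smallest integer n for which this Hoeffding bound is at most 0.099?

602

Require 2·exp(−2nε²) ≤ 0.099, i.e. 2nε² ≥ ln(2/0.099) = 3.005783.
So n ≥ 3.005783 / (2·0.05²) = 601.157.
The smallest integer n is 602.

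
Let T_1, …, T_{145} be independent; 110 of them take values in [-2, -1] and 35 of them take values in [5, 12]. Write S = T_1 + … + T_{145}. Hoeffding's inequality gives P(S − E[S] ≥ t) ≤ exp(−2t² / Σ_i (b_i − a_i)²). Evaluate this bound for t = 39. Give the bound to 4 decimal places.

Σ(b_i − a_i)² = 110·1² + 35·7² = 1825.
Exponent = 2·39² / 1825 = 1.66685.
Bound = exp(−1.66685) = 0.18884.

0.1888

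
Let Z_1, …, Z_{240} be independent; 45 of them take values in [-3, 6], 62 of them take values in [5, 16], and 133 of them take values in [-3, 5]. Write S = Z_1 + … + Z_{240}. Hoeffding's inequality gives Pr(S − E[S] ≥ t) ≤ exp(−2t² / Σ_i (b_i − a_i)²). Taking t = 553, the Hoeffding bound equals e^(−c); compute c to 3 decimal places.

31.111

Σ(b_i − a_i)² = 45·9² + 62·11² + 133·8² = 19659.
c = 2t² / 19659 = 2·553² / 19659 = 31.1113.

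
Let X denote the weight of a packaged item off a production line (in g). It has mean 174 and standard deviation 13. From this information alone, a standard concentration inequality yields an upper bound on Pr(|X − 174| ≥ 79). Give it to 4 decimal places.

Mean and variance are known, so Chebyshev's inequality applies.
Chebyshev: Pr(|X − μ| ≥ t) ≤ Var(X)/t².
Var(X) = σ² = 13² = 169.
Bound = 169 / 6241 = 0.0271.

0.0271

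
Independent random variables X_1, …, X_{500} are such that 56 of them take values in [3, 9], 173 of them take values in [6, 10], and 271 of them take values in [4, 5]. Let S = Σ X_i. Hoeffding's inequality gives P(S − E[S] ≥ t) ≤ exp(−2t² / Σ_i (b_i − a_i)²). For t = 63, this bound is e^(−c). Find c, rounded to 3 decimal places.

Σ(b_i − a_i)² = 56·6² + 173·4² + 271·1² = 5055.
c = 2t² / 5055 = 2·63² / 5055 = 1.5703.

1.570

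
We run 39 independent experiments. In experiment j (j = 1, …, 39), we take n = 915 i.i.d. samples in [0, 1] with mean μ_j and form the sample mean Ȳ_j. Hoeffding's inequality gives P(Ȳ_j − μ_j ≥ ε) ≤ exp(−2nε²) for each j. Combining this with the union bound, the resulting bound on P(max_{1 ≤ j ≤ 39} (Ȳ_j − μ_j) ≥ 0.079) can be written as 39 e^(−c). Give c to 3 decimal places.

Union bound over the 39 events: P(max_{1 ≤ j ≤ 39} (Ȳ_j − μ_j) ≥ 0.079) ≤ 39·exp(−2nε²) = 39 exp(−2·915·0.079²).
So c = 2·915·0.079² = 11.4210.

11.421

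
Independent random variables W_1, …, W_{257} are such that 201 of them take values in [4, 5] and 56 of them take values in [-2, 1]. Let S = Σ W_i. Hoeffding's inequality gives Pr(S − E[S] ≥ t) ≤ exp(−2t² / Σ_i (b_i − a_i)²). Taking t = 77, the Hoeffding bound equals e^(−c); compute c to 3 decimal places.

16.820

Σ(b_i − a_i)² = 201·1² + 56·3² = 705.
c = 2t² / 705 = 2·77² / 705 = 16.8199.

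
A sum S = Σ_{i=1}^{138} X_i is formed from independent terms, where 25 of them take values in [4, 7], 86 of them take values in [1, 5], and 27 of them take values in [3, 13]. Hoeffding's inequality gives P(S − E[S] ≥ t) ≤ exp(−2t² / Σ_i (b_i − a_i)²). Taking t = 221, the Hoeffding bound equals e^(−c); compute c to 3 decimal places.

Σ(b_i − a_i)² = 25·3² + 86·4² + 27·10² = 4301.
c = 2t² / 4301 = 2·221² / 4301 = 22.7115.

22.711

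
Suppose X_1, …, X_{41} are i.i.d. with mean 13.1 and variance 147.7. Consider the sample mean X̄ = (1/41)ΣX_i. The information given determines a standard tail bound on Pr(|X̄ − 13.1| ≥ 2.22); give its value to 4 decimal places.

0.7310

With mean and variance of each term known, Chebyshev's inequality bounds the deviation of the sum (or sample mean).
Var(X̄) = Var(X_i)/n = 147.7/41 = 3.6024.
Chebyshev: Pr(|X̄ − 13.1| ≥ 2.22) ≤ Var(X̄)/(2.22)² = 147.7/(41·2.22²) = 0.7310.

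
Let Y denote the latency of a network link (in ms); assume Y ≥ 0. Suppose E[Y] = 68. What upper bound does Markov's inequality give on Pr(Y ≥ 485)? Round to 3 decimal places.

0.140

Markov's inequality: for a non-negative random variable, Pr(Y ≥ a) ≤ E[Y]/a.
Here E[Y] = 68 and a = 485, so the bound is 68/485 = 0.1402.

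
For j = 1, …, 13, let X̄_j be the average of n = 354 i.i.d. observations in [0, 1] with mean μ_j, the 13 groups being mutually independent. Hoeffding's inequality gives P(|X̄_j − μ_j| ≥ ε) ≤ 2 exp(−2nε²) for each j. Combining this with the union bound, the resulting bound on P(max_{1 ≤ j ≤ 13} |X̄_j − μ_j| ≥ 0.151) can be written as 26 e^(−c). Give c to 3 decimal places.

16.143

Union bound over the 13 events: P(max_{1 ≤ j ≤ 13} |X̄_j − μ_j| ≥ 0.151) ≤ 13·2·exp(−2nε²) = 26 exp(−2·354·0.151²).
So c = 2·354·0.151² = 16.1431.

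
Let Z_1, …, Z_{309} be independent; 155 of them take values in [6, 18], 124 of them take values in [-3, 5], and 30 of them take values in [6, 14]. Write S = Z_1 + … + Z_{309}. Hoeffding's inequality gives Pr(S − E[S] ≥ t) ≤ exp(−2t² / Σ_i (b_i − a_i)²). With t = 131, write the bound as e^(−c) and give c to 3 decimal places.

1.067

Σ(b_i − a_i)² = 155·12² + 124·8² + 30·8² = 32176.
c = 2t² / 32176 = 2·131² / 32176 = 1.0667.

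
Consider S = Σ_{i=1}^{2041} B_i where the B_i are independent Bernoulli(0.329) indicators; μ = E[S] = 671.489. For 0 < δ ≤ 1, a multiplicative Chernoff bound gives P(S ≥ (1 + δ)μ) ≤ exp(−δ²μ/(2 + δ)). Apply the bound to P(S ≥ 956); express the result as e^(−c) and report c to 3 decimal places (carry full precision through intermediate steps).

Write 956 = (1 + δ)μ, so δ = 956/671.489 − 1 = 0.4237017…
Then the exponent is δ²μ/(2 + δ) = (956 − μ)² / (μ·(2 + δ)) = 49.737055.

49.737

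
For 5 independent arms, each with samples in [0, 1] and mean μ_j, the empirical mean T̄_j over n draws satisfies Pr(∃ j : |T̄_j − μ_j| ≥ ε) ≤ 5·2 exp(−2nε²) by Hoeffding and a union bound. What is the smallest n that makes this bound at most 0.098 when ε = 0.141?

Need 2·5·exp(−2nε²) ≤ 0.098, i.e. exp(−2nε²) ≤ 0.098/10.
So 2nε² ≥ ln(10/0.098) = 4.625373.
Hence n ≥ 4.625373/(2·0.141²) = 116.326.
The smallest integer n is 117.

117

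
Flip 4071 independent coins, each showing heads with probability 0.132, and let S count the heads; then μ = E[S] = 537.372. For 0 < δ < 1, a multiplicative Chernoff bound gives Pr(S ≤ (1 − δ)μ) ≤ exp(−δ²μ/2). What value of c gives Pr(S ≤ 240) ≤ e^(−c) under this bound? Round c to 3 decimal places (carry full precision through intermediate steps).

82.280

Write 240 = (1 − δ)μ, so δ = 1 − 240/537.372 = 0.553382…
Then the exponent is δ²μ/2 = (μ − 240)²/(2μ) = 82.280158.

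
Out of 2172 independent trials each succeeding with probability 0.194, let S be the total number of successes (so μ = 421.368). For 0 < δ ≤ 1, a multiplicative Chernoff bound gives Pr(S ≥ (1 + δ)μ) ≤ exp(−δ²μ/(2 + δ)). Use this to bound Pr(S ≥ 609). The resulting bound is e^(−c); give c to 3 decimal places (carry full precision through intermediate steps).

Write 609 = (1 + δ)μ, so δ = 609/421.368 − 1 = 0.4452925…
Then the exponent is δ²μ/(2 + δ) = (609 − μ)² / (μ·(2 + δ)) = 34.168149.

34.168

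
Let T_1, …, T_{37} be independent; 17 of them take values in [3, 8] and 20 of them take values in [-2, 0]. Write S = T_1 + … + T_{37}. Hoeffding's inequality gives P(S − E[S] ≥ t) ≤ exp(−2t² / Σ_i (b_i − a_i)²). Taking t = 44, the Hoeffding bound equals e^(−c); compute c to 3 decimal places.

Σ(b_i − a_i)² = 17·5² + 20·2² = 505.
c = 2t² / 505 = 2·44² / 505 = 7.6673.

7.667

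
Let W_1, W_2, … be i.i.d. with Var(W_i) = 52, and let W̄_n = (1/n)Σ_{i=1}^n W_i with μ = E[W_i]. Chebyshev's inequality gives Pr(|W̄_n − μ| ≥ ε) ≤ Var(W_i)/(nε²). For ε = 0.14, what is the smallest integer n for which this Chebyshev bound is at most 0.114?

23273

Require 52/(n·0.14²) ≤ 0.114, i.e. n ≥ 52/(0.114·0.14²) = 23272.467.
The smallest integer n is 23273.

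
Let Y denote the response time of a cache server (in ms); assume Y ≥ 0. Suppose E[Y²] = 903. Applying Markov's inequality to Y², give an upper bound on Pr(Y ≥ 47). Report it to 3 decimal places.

Since Y ≥ 0, the event {Y ≥ 47} is the same as {Y² ≥ 2209}.
Markov's inequality applied to Y² gives Pr(Y² ≥ 2209) ≤ E[Y²]/2209 = 903/2209 = 0.4088.

0.409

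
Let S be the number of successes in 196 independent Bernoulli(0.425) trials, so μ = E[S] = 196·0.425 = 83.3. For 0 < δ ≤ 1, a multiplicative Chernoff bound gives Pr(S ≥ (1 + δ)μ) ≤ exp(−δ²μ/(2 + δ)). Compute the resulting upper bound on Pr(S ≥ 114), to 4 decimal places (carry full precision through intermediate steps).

0.0084

Write 114 = (1 + δ)μ, so δ = 114/83.3 − 1 = 0.3685474…
Then the exponent is δ²μ/(2 + δ) = (114 − μ)² / (μ·(2 + δ)) = 4.776939.
Bound = exp(−4.776939) = 0.00842.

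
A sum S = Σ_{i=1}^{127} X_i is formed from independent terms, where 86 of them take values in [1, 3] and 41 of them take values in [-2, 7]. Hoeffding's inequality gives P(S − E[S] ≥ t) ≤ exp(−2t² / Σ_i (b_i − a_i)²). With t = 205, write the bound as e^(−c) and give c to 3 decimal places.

Σ(b_i − a_i)² = 86·2² + 41·9² = 3665.
c = 2t² / 3665 = 2·205² / 3665 = 22.9332.

22.933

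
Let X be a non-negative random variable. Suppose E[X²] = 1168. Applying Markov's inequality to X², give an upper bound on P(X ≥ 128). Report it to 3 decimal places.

0.071

Since X ≥ 0, the event {X ≥ 128} is the same as {X² ≥ 16384}.
Markov's inequality applied to X² gives P(X² ≥ 16384) ≤ E[X²]/16384 = 1168/16384 = 0.0713.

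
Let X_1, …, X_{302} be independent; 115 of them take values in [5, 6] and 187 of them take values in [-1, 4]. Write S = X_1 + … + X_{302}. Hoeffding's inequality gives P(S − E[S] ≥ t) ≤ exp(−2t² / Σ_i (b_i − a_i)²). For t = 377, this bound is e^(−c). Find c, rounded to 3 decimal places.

59.344

Σ(b_i − a_i)² = 115·1² + 187·5² = 4790.
c = 2t² / 4790 = 2·377² / 4790 = 59.3441.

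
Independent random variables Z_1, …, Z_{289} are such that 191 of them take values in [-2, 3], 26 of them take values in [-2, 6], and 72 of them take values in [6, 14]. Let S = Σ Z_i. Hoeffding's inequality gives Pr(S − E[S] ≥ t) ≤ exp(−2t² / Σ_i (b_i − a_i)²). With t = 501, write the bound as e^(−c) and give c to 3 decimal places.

Σ(b_i − a_i)² = 191·5² + 26·8² + 72·8² = 11047.
c = 2t² / 11047 = 2·501² / 11047 = 45.4424.

45.442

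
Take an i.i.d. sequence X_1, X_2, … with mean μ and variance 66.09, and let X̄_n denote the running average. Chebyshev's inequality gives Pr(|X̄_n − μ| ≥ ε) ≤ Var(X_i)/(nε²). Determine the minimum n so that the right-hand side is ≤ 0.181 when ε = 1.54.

154

Require 66.09/(n·1.54²) ≤ 0.181, i.e. n ≥ 66.09/(0.181·1.54²) = 153.963.
The smallest integer n is 154.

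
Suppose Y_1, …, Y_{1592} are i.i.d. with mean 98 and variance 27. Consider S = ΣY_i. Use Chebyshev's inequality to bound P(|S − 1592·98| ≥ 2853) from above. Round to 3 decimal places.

0.005

Var(S) = n·Var(Y_i) = 1592·27 = 42984.
Chebyshev: P(|S − 1592·98| ≥ 2853) ≤ Var(S)/2853² = 42984/8139609 = 0.0053.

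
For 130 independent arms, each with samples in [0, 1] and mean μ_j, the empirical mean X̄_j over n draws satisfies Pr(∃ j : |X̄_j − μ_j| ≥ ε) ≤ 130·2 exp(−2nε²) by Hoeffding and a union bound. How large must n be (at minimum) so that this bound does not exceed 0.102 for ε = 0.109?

Need 2·130·exp(−2nε²) ≤ 0.102, i.e. exp(−2nε²) ≤ 0.102/260.
So 2nε² ≥ ln(260/0.102) = 7.843464.
Hence n ≥ 7.843464/(2·0.109²) = 330.084.
The smallest integer n is 331.

331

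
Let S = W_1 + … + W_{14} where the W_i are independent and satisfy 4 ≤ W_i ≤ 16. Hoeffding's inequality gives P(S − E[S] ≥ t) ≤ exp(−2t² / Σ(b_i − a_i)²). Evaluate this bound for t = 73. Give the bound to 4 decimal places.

0.0051

Σ(b_i − a_i)² = 14·(12)² = 2016.
Exponent = 2·73²/2016 = 5.2867.
Bound = exp(−5.2867) = 0.00506.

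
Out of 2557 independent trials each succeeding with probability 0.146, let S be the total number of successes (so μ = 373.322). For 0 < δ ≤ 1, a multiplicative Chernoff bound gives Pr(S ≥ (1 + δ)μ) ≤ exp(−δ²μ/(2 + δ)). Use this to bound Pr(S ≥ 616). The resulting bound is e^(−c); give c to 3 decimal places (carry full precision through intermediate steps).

Write 616 = (1 + δ)μ, so δ = 616/373.322 − 1 = 0.6500501…
Then the exponent is δ²μ/(2 + δ) = (616 − μ)² / (μ·(2 + δ)) = 59.528254.

59.528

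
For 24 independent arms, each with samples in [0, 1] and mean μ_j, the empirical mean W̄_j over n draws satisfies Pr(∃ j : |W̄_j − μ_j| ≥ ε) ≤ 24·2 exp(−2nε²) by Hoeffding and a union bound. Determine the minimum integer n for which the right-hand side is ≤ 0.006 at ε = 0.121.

Need 2·24·exp(−2nε²) ≤ 0.006, i.e. exp(−2nε²) ≤ 0.006/48.
So 2nε² ≥ ln(48/0.006) = 8.987197.
Hence n ≥ 8.987197/(2·0.121²) = 306.919.
The smallest integer n is 307.

307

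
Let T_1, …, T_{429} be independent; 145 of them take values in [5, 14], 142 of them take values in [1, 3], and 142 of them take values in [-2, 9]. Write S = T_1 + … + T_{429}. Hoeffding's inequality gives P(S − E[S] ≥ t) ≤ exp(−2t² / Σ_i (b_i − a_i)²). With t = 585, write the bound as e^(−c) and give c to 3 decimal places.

Σ(b_i − a_i)² = 145·9² + 142·2² + 142·11² = 29495.
c = 2t² / 29495 = 2·585² / 29495 = 23.2056.

23.206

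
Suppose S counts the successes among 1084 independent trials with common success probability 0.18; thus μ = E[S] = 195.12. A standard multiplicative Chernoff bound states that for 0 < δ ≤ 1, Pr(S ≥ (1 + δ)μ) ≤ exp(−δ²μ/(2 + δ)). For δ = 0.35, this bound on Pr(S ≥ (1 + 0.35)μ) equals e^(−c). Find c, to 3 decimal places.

c = δ²μ/(2 + δ) = 0.35²·195.12/(2 + 0.35) = 10.1711.

10.171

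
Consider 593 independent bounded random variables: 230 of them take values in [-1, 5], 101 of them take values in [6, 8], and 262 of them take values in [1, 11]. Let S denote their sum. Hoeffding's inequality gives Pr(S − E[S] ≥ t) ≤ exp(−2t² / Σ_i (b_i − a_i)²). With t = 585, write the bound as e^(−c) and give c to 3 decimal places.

19.621

Σ(b_i − a_i)² = 230·6² + 101·2² + 262·10² = 34884.
c = 2t² / 34884 = 2·585² / 34884 = 19.6207.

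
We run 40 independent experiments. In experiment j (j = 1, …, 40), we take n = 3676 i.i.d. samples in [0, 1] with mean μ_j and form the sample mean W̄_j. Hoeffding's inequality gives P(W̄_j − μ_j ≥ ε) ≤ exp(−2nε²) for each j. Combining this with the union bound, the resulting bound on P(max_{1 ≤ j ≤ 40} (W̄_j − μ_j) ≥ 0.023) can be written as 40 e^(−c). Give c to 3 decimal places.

3.889

Union bound over the 40 events: P(max_{1 ≤ j ≤ 40} (W̄_j − μ_j) ≥ 0.023) ≤ 40·exp(−2nε²) = 40 exp(−2·3676·0.023²).
So c = 2·3676·0.023² = 3.8892.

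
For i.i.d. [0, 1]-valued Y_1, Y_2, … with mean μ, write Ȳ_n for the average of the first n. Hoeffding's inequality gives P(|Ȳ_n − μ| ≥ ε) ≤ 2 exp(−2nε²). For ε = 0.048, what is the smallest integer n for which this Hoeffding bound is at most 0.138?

581

Require 2·exp(−2nε²) ≤ 0.138, i.e. 2nε² ≥ ln(2/0.138) = 2.673649.
So n ≥ 2.673649 / (2·0.048²) = 580.219.
The smallest integer n is 581.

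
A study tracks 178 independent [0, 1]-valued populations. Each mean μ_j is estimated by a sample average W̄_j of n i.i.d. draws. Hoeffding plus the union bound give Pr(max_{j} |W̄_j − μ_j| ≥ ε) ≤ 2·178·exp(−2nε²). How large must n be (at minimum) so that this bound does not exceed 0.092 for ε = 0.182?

125

Need 2·178·exp(−2nε²) ≤ 0.092, i.e. exp(−2nε²) ≤ 0.092/356.
So 2nε² ≥ ln(356/0.092) = 8.260897.
Hence n ≥ 8.260897/(2·0.182²) = 124.697.
The smallest integer n is 125.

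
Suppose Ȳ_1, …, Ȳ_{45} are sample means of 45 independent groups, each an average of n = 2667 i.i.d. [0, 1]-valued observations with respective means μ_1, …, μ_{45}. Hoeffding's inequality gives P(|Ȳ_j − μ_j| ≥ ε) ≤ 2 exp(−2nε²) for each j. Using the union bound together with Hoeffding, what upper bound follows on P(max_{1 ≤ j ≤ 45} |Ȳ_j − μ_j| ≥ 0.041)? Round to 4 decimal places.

Per-experiment Hoeffding bound: 2·exp(−2·2667·0.041²) = 2·exp(−8.96645) = 0.00025524.
Union bound over 45 events: 45·0.00025524 = 0.01149.

0.0115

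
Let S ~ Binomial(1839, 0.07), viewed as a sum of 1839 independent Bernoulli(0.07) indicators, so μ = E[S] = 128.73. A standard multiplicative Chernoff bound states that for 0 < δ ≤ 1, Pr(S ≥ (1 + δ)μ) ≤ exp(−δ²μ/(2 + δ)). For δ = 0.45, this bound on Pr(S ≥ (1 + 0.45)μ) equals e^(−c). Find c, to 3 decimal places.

c = δ²μ/(2 + δ) = 0.45²·128.73/(2 + 0.45) = 10.6399.

10.640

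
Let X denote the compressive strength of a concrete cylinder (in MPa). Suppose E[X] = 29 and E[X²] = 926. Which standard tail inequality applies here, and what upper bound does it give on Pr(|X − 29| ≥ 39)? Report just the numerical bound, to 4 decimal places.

0.0559

The first two moments determine the variance, so Chebyshev's inequality is the sharpest standard bound available.
Var(X) = E[X²] − (E[X])² = 926 − 841 = 85.
Chebyshev's inequality: Pr(|X − μ| ≥ t) ≤ Var(X)/t² = 85/1521 = 0.0559.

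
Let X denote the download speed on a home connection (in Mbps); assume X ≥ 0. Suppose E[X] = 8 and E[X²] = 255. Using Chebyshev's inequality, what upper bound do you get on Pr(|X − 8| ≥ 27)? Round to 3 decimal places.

0.262

Var(X) = E[X²] − (E[X])² = 255 − 64 = 191.
Chebyshev's inequality: Pr(|X − μ| ≥ t) ≤ Var(X)/t² = 191/729 = 0.2620.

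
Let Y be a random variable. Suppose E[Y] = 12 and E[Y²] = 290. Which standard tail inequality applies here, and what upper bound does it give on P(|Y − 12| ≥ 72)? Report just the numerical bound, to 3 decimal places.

0.028

The first two moments determine the variance, so Chebyshev's inequality is the sharpest standard bound available.
Var(Y) = E[Y²] − (E[Y])² = 290 − 144 = 146.
Chebyshev's inequality: P(|Y − μ| ≥ t) ≤ Var(Y)/t² = 146/5184 = 0.0282.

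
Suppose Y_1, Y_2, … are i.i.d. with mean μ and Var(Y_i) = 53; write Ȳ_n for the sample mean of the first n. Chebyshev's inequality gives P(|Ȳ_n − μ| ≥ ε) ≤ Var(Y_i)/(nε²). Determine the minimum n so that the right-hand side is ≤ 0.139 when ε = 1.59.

151

Require 53/(n·1.59²) ≤ 0.139, i.e. n ≥ 53/(0.139·1.59²) = 150.823.
The smallest integer n is 151.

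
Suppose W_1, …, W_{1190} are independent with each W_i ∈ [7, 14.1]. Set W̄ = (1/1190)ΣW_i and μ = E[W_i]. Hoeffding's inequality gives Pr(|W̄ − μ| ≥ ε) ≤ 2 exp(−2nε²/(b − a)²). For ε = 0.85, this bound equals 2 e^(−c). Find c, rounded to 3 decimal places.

34.111

c = 2nε²/(b − a)² = 2·1190·0.85² / 7.1² = 34.1113.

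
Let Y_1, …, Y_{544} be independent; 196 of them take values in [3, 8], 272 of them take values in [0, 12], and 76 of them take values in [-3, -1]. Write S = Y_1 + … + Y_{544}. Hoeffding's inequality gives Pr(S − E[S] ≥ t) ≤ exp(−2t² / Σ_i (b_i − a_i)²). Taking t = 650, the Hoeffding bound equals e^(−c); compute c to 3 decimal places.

Σ(b_i − a_i)² = 196·5² + 272·12² + 76·2² = 44372.
c = 2t² / 44372 = 2·650² / 44372 = 19.0435.

19.044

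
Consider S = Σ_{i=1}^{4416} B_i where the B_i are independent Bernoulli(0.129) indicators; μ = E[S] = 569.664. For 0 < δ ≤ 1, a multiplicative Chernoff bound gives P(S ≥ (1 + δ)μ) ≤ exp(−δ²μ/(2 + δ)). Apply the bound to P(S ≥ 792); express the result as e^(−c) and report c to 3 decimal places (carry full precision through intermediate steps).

Write 792 = (1 + δ)μ, so δ = 792/569.664 − 1 = 0.3902932…
Then the exponent is δ²μ/(2 + δ) = (792 − μ)² / (μ·(2 + δ)) = 36.303594.

36.304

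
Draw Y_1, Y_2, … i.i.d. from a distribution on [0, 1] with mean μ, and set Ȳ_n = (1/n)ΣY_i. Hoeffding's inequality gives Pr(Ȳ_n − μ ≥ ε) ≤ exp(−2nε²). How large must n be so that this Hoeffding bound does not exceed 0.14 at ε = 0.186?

Require exp(−2nε²) ≤ 0.14, i.e. 2nε² ≥ ln(1/0.14) = 1.966113.
So n ≥ 1.966113 / (2·0.186²) = 28.415.
The smallest integer n is 29.

29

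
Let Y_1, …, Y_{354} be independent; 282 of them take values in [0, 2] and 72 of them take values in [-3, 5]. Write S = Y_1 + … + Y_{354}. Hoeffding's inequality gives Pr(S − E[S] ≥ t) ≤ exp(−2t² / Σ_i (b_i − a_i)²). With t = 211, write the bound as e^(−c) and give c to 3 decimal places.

Σ(b_i − a_i)² = 282·2² + 72·8² = 5736.
c = 2t² / 5736 = 2·211² / 5736 = 15.5234.

15.523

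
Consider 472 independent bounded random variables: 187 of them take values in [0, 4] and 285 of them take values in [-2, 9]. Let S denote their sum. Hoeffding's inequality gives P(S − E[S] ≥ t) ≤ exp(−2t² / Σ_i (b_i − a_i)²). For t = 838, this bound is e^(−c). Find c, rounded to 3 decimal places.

37.476

Σ(b_i − a_i)² = 187·4² + 285·11² = 37477.
c = 2t² / 37477 = 2·838² / 37477 = 37.4760.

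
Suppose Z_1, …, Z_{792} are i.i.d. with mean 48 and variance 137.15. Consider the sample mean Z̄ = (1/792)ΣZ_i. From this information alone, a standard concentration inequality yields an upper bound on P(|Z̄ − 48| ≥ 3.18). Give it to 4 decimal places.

0.0171

With mean and variance of each term known, Chebyshev's inequality bounds the deviation of the sum (or sample mean).
Var(Z̄) = Var(Z_i)/n = 137.15/792 = 0.17317.
Chebyshev: P(|Z̄ − 48| ≥ 3.18) ≤ Var(Z̄)/(3.18)² = 137.15/(792·3.18²) = 0.0171.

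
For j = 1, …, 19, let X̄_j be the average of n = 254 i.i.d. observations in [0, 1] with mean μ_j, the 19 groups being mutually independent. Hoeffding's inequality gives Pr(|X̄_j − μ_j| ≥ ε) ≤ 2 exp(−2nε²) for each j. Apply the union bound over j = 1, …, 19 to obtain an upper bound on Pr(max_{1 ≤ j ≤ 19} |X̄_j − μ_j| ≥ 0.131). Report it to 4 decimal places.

Per-experiment Hoeffding bound: 2·exp(−2·254·0.131²) = 2·exp(−8.71779) = 0.0003273.
Union bound over 19 events: 19·0.0003273 = 0.00622.

0.0062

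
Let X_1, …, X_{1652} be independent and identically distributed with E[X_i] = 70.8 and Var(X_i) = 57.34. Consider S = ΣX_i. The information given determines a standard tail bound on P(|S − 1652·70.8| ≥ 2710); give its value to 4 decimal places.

0.0129

With mean and variance of each term known, Chebyshev's inequality bounds the deviation of the sum (or sample mean).
Var(S) = n·Var(X_i) = 1652·57.34 = 94725.68.
Chebyshev: P(|S − 1652·70.8| ≥ 2710) ≤ Var(S)/2710² = 94725.68/7344100 = 0.0129.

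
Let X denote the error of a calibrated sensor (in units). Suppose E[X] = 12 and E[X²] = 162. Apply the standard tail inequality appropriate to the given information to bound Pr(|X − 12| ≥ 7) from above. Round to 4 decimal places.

The first two moments determine the variance, so Chebyshev's inequality is the sharpest standard bound available.
Var(X) = E[X²] − (E[X])² = 162 − 144 = 18.
Chebyshev's inequality: Pr(|X − μ| ≥ t) ≤ Var(X)/t² = 18/49 = 0.3673.

0.3673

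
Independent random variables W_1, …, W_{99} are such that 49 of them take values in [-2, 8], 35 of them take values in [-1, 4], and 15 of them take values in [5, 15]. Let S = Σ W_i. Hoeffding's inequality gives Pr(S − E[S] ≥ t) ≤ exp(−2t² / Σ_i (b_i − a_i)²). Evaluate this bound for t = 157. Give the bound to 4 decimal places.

Σ(b_i − a_i)² = 49·10² + 35·5² + 15·10² = 7275.
Exponent = 2·157² / 7275 = 6.77636.
Bound = exp(−6.77636) = 0.00114.

0.0011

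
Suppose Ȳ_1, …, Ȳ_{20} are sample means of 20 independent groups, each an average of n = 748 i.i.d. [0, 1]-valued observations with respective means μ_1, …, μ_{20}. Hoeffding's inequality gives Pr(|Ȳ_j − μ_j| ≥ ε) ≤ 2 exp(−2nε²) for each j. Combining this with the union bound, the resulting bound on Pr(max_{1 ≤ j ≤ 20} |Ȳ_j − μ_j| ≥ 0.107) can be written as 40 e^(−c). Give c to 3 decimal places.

Union bound over the 20 events: Pr(max_{1 ≤ j ≤ 20} |Ȳ_j − μ_j| ≥ 0.107) ≤ 20·2·exp(−2nε²) = 40 exp(−2·748·0.107²).
So c = 2·748·0.107² = 17.1277.

17.128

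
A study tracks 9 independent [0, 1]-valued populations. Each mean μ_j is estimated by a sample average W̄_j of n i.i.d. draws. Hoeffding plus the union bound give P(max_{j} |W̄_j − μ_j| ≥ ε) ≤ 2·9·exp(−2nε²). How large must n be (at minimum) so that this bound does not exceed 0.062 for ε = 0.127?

Need 2·9·exp(−2nε²) ≤ 0.062, i.e. exp(−2nε²) ≤ 0.062/18.
So 2nε² ≥ ln(18/0.062) = 5.670993.
Hence n ≥ 5.670993/(2·0.127²) = 175.801.
The smallest integer n is 176.

176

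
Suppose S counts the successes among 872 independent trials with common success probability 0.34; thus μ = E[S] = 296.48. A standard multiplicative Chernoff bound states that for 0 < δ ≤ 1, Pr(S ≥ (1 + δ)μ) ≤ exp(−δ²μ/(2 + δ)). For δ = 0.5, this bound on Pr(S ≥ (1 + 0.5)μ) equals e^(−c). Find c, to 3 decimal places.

c = δ²μ/(2 + δ) = 0.5²·296.48/(2 + 0.5) = 29.6480.

29.648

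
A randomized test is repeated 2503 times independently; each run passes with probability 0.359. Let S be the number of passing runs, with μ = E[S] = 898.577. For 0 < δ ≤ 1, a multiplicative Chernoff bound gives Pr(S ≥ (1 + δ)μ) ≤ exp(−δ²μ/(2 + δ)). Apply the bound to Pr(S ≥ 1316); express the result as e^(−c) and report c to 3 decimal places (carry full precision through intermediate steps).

78.680

Write 1316 = (1 + δ)μ, so δ = 1316/898.577 − 1 = 0.4645378…
Then the exponent is δ²μ/(2 + δ) = (1316 − μ)² / (μ·(2 + δ)) = 78.679568.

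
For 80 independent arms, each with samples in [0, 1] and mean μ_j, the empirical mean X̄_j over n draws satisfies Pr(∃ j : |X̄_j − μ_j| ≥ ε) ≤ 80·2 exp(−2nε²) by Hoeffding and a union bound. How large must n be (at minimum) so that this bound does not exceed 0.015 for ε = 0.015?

Need 2·80·exp(−2nε²) ≤ 0.015, i.e. exp(−2nε²) ≤ 0.015/160.
So 2nε² ≥ ln(160/0.015) = 9.274879.
Hence n ≥ 9.274879/(2·0.015²) = 20610.842.
The smallest integer n is 20611.

20611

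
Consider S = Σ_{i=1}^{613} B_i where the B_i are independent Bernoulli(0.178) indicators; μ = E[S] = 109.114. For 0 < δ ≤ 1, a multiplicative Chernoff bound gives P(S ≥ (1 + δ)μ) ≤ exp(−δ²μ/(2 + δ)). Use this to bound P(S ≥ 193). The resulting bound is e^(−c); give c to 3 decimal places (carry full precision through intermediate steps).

23.292

Write 193 = (1 + δ)μ, so δ = 193/109.114 − 1 = 0.7687923…
Then the exponent is δ²μ/(2 + δ) = (193 − μ)² / (μ·(2 + δ)) = 23.292072.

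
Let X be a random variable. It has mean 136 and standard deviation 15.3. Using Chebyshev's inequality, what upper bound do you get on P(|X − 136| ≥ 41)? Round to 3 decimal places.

Chebyshev: P(|X − μ| ≥ t) ≤ Var(X)/t².
Var(X) = σ² = 15.3² = 234.09.
Bound = 234.09 / 1681 = 0.1393.

0.139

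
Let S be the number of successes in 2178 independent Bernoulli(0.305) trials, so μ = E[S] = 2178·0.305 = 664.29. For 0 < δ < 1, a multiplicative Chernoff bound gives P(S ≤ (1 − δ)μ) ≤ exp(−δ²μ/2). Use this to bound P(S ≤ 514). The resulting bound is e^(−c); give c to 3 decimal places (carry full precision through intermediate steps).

17.001

Write 514 = (1 − δ)μ, so δ = 1 − 514/664.29 = 0.2262416…
Then the exponent is δ²μ/2 = (μ − 514)²/(2μ) = 17.000921.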